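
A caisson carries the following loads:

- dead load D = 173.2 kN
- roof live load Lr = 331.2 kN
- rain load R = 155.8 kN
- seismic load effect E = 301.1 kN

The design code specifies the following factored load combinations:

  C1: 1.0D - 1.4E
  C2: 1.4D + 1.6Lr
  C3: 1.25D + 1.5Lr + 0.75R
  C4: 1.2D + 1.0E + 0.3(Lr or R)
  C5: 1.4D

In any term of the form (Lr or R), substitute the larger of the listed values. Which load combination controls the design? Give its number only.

(Lr or R) → Lr = 331.2 kN.
C1: 1.0(173.2) - 1.4(301.1) = 173.20 - 421.54 = -248.34
C2: 1.4(173.2) + 1.6(331.2) = 242.48 + 529.92 = 772.40
C3: 1.25(173.2) + 1.5(331.2) + 0.75(155.8) = 216.50 + 496.80 + 116.85 = 830.15
C4: 1.2(173.2) + 1.0(301.1) + 0.3(331.2) = 207.84 + 301.10 + 99.36 = 608.30
C5: 1.4(173.2) = 242.48
The largest value is 830.15 kN from combination 3.

Combination 3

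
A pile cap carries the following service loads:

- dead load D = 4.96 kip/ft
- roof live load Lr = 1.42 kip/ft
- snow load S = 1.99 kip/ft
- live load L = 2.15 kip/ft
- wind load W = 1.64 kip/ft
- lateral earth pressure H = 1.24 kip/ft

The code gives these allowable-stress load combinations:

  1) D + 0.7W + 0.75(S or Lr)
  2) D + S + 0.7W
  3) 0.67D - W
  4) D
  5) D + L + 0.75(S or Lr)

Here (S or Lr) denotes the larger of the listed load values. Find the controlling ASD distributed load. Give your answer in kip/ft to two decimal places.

8.60 kip/ft

(S or Lr) → S = 1.99 kip/ft.
1) 1.0(4.96) + 0.7(1.64) + 0.75(1.99) = 7.60
2) 1.0(4.96) + 1.0(1.99) + 0.7(1.64) = 8.10
3) 0.67(4.96) - 1.0(1.64) = 1.68
4) 1.0(4.96) = 4.96
5) 1.0(4.96) + 1.0(2.15) + 0.75(1.99) = 8.60
Combination 5 governs: w = 8.60 kip/ft.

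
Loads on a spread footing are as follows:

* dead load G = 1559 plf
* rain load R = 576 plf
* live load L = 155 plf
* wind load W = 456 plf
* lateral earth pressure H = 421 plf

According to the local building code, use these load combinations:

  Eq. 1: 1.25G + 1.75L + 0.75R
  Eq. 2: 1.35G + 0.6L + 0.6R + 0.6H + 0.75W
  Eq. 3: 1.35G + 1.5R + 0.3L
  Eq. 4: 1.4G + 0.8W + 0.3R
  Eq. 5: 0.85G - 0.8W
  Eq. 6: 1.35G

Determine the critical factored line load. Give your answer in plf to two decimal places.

3137.85 plf

Eq. 1: 1.25(1559) + 1.75(155) + 0.75(576) = 1948.75 + 271.25 + 432.00 = 2652.00
Eq. 2: 1.35(1559) + 0.6(155) + 0.6(576) + 0.6(421) + 0.75(456) = 2104.65 + 93.00 + 345.60 + 252.60 + 342.00 = 3137.85
Eq. 3: 1.35(1559) + 1.5(576) + 0.3(155) = 2104.65 + 864.00 + 46.50 = 3015.15
Eq. 4: 1.4(1559) + 0.8(456) + 0.3(576) = 2182.60 + 364.80 + 172.80 = 2720.20
Eq. 5: 0.85(1559) - 0.8(456) = 1325.15 - 364.80 = 960.35
Eq. 6: 1.35(1559) = 2104.65
Combination 2 governs: w_u = 3137.85 plf.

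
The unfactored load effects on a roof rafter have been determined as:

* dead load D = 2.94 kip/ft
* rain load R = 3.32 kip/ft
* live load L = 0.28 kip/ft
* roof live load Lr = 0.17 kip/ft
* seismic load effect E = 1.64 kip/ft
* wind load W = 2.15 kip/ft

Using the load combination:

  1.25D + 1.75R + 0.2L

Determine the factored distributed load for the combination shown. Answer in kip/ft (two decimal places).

1.25(2.94) + 1.75(3.32) + 0.2(0.28) = 9.54
w_u = 9.54 kip/ft.

9.54 kip/ft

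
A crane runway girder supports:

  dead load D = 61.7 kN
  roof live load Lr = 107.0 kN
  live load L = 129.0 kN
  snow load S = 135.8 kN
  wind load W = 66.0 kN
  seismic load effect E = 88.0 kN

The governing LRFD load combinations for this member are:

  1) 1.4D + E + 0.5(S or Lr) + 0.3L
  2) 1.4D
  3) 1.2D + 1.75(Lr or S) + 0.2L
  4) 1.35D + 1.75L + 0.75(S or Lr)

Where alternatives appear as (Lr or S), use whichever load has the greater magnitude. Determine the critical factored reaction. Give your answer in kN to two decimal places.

410.90 kN

(S or Lr) → S = 135.8 kN; (Lr or S) → S = 135.8 kN.
1) 1.4(61.7) + 1.0(88.0) + 0.5(135.8) + 0.3(129.0) = 86.38 + 88.00 + 67.90 + 38.70 = 280.98
2) 1.4(61.7) = 86.38
3) 1.2(61.7) + 1.75(135.8) + 0.2(129.0) = 74.04 + 237.65 + 25.80 = 337.49
4) 1.35(61.7) + 1.75(129.0) + 0.75(135.8) = 83.30 + 225.75 + 101.85 = 410.90
Combination 4 governs: V_u = 410.90 kN.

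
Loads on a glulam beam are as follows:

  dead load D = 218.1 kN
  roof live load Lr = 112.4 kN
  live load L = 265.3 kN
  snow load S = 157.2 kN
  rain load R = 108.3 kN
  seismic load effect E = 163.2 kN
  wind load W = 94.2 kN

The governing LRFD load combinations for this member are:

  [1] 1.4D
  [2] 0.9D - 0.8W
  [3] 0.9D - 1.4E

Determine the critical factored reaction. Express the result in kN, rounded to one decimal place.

305.3 kN

[1] 1.4(218.1) = 305.3
[2] 0.9(218.1) - 0.8(94.2) = 120.9
[3] 0.9(218.1) - 1.4(163.2) = -32.2
Maximum is from combination 1.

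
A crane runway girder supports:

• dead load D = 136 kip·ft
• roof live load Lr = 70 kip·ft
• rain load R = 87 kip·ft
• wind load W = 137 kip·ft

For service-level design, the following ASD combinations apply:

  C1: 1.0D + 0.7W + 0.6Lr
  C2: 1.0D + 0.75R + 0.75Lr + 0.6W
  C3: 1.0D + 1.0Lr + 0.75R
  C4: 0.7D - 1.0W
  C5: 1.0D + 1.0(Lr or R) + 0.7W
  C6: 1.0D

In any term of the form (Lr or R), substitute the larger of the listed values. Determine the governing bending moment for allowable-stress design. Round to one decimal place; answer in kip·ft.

(Lr or R) → R = 87 kip·ft.
C1: 1.0(136) + 0.7(137) + 0.6(70) = 136.0 + 95.9 + 42.0 = 273.9
C2: 1.0(136) + 0.75(87) + 0.75(70) + 0.6(137) = 136.0 + 65.3 + 52.5 + 82.2 = 336.0
C3: 1.0(136) + 1.0(70) + 0.75(87) = 136.0 + 70.0 + 65.3 = 271.3
C4: 0.7(136) - 1.0(137) = 95.2 - 137.0 = -41.8
C5: 1.0(136) + 1.0(87) + 0.7(137) = 136.0 + 87.0 + 95.9 = 318.9
C6: 1.0(136) = 136.0
The controlling combination is 2, giving 336.0 kip·ft.

336.0 kip·ft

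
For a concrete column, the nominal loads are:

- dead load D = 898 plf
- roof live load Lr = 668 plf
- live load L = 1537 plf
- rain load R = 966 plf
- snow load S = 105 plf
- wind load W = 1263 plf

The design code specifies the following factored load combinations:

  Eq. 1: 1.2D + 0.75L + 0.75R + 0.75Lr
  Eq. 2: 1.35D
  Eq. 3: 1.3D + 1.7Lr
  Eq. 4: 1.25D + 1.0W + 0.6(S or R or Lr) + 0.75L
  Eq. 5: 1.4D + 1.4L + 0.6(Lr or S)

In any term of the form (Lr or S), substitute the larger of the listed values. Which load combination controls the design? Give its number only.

Combination 4

(S or R or Lr) → R = 966 plf; (Lr or S) → Lr = 668 plf.
Eq. 1: 1.2(898) + 0.75(1537) + 0.75(966) + 0.75(668) = 1077.60 + 1152.75 + 724.50 + 501.00 = 3455.85
Eq. 2: 1.35(898) = 1212.30
Eq. 3: 1.3(898) + 1.7(668) = 1167.40 + 1135.60 = 2303.00
Eq. 4: 1.25(898) + 1.0(1263) + 0.6(966) + 0.75(1537) = 1122.50 + 1263.00 + 579.60 + 1152.75 = 4117.85
Eq. 5: 1.4(898) + 1.4(1537) + 0.6(668) = 1257.20 + 2151.80 + 400.80 = 3809.80
The largest value is 4117.85 plf from combination 4.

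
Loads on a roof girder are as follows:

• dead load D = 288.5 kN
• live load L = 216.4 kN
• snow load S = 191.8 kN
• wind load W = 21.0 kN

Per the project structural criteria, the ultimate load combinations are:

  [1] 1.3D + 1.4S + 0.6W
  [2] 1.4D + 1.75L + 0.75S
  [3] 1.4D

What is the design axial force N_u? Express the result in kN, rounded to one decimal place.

[1] 1.3(288.5) + 1.4(191.8) + 0.6(21.0) = 375.1 + 268.5 + 12.6 = 656.2
[2] 1.4(288.5) + 1.75(216.4) + 0.75(191.8) = 403.9 + 378.7 + 143.9 = 926.5
[3] 1.4(288.5) = 403.9
Maximum is from combination 2.

926.5 kN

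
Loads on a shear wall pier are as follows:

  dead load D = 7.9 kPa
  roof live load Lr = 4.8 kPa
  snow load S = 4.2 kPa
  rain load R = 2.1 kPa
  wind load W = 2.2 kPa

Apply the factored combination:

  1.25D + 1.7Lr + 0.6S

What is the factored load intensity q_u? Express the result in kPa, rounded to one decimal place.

20.6 kPa

1.25(7.9) + 1.7(4.8) + 0.6(4.2) = 20.6
q_u = 20.6 kPa.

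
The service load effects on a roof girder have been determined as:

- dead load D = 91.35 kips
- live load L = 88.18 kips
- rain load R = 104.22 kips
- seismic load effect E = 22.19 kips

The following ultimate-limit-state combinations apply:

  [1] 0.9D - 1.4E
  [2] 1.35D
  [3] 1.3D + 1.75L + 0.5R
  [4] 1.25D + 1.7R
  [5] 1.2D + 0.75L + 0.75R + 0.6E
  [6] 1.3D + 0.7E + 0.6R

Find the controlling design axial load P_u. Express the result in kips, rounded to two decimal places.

[1] 0.9(91.35) - 1.4(22.19) = 82.22 - 31.07 = 51.15
[2] 1.35(91.35) = 123.32
[3] 1.3(91.35) + 1.75(88.18) + 0.5(104.22) = 325.18
[4] 1.25(91.35) + 1.7(104.22) = 114.19 + 177.17 = 291.36
[5] 1.2(91.35) + 0.75(88.18) + 0.75(104.22) + 0.6(22.19) = 267.23
[6] 1.3(91.35) + 0.7(22.19) + 0.6(104.22) = 118.76 + 15.53 + 62.53 = 196.82
Combination 3 governs: P_u = 325.18 kips.

325.18 kips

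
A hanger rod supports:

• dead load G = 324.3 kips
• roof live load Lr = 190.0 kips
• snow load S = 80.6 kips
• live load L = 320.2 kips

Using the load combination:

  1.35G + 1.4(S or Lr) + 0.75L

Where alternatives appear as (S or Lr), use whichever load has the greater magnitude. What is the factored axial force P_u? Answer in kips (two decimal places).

(S or Lr) → Lr = 190.0 kips.
1.35(324.3) + 1.4(190.0) + 0.75(320.2) = 437.81 + 266.00 + 240.15 = 943.96
P_u = 943.96 kips.

943.96 kips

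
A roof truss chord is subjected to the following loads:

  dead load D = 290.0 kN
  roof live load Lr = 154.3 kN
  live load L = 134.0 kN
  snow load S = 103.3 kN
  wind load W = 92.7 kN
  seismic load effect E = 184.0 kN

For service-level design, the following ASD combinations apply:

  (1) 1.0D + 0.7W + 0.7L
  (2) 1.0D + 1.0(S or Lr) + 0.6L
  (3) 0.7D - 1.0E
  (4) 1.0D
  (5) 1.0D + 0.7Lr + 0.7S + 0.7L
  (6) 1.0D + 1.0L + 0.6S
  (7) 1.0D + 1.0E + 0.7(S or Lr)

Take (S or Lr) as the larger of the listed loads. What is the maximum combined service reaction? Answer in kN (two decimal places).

(S or Lr) → Lr = 154.3 kN.
(1) 1.0(290.0) + 0.7(92.7) + 0.7(134.0) = 290.00 + 64.89 + 93.80 = 448.69
(2) 1.0(290.0) + 1.0(154.3) + 0.6(134.0) = 290.00 + 154.30 + 80.40 = 524.70
(3) 0.7(290.0) - 1.0(184.0) = 203.00 - 184.00 = 19.00
(4) 1.0(290.0) = 290.00
(5) 1.0(290.0) + 0.7(154.3) + 0.7(103.3) + 0.7(134.0) = 290.00 + 108.01 + 72.31 + 93.80 = 564.12
(6) 1.0(290.0) + 1.0(134.0) + 0.6(103.3) = 290.00 + 134.00 + 61.98 = 485.98
(7) 1.0(290.0) + 1.0(184.0) + 0.7(154.3) = 290.00 + 184.00 + 108.01 = 582.01
The controlling combination is 7, giving 582.01 kN.

582.01 kN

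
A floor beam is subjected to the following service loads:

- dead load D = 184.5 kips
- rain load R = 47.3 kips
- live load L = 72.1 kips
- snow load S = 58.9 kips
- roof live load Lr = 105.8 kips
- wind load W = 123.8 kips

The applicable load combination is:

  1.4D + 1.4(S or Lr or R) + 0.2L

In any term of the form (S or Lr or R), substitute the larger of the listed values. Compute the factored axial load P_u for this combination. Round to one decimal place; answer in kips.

420.8 kips

(S or Lr or R) → Lr = 105.8 kips.
1.4(184.5) + 1.4(105.8) + 0.2(72.1) = 258.3 + 148.1 + 14.4 = 420.8
P_u = 420.8 kips.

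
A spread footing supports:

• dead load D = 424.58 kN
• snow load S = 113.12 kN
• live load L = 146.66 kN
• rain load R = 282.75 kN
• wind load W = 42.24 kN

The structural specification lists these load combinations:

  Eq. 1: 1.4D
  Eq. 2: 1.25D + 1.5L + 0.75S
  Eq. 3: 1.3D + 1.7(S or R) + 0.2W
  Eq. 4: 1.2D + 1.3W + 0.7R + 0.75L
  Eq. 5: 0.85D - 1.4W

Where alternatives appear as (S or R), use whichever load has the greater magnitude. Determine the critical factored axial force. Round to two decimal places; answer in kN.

1041.08 kN

(S or R) → R = 282.75 kN.
Eq. 1: 1.4(424.58) = 594.41
Eq. 2: 1.25(424.58) + 1.5(146.66) + 0.75(113.12) = 530.73 + 219.99 + 84.84 = 835.56
Eq. 3: 1.3(424.58) + 1.7(282.75) + 0.2(42.24) = 551.95 + 480.68 + 8.45 = 1041.08
Eq. 4: 1.2(424.58) + 1.3(42.24) + 0.7(282.75) + 0.75(146.66) = 872.33
Eq. 5: 0.85(424.58) - 1.4(42.24) = 301.76
Maximum is from combination 3.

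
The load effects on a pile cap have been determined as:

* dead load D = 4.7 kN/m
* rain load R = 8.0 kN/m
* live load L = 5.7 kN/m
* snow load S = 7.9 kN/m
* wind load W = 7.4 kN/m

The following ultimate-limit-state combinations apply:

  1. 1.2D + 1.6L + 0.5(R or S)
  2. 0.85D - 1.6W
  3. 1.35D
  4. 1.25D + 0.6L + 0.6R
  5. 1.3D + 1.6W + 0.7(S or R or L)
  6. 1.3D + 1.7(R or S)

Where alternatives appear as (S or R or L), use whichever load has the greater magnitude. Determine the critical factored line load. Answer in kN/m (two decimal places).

23.55 kN/m

(R or S) → R = 8.0 kN/m; (S or R or L) → R = 8.0 kN/m.
1. 1.2(4.7) + 1.6(5.7) + 0.5(8.0) = 5.64 + 9.12 + 4.00 = 18.76
2. 0.85(4.7) - 1.6(7.4) = -7.85
3. 1.35(4.7) = 6.35
4. 1.25(4.7) + 0.6(5.7) + 0.6(8.0) = 5.88 + 3.42 + 4.80 = 14.10
5. 1.3(4.7) + 1.6(7.4) + 0.7(8.0) = 6.11 + 11.84 + 5.60 = 23.55
6. 1.3(4.7) + 1.7(8.0) = 6.11 + 13.60 = 19.71
Combination 5 governs: w_u = 23.55 kN/m.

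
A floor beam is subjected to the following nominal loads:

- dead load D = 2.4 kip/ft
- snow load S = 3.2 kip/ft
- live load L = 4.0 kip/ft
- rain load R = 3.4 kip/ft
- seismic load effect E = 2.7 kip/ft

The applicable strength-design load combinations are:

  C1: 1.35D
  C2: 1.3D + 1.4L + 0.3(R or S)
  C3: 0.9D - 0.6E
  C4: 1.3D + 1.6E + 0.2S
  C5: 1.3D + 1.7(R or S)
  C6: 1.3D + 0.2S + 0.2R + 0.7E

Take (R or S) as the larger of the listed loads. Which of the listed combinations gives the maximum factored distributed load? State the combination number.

Combination 2

(R or S) → R = 3.4 kip/ft.
C1: 1.35(2.4) = 3.24
C2: 1.3(2.4) + 1.4(4.0) + 0.3(3.4) = 9.74
C3: 0.9(2.4) - 0.6(2.7) = 0.54
C4: 1.3(2.4) + 1.6(2.7) + 0.2(3.2) = 8.08
C5: 1.3(2.4) + 1.7(3.4) = 8.90
C6: 1.3(2.4) + 0.2(3.2) + 0.2(3.4) + 0.7(2.7) = 6.33
The largest value is 9.74 kip/ft from combination 2.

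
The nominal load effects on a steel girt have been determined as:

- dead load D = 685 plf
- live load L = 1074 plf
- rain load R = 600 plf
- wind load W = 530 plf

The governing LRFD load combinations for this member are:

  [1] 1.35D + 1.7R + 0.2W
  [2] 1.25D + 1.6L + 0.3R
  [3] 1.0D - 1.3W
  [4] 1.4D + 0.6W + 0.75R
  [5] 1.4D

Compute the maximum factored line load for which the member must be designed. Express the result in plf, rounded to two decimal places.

2754.65 plf

[1] 1.35(685) + 1.7(600) + 0.2(530) = 2050.75
[2] 1.25(685) + 1.6(1074) + 0.3(600) = 2754.65
[3] 1.0(685) - 1.3(530) = -4.00
[4] 1.4(685) + 0.6(530) + 0.75(600) = 1727.00
[5] 1.4(685) = 959.00
Maximum is from combination 2.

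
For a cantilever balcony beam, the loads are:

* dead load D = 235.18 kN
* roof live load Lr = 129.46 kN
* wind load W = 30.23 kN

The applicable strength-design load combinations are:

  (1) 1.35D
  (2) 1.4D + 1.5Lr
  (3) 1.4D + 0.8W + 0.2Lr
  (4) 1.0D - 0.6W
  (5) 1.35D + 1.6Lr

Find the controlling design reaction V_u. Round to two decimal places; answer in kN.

(1) 1.35(235.18) = 317.49
(2) 1.4(235.18) + 1.5(129.46) = 329.25 + 194.19 = 523.44
(3) 1.4(235.18) + 0.8(30.23) + 0.2(129.46) = 379.33
(4) 1.0(235.18) - 0.6(30.23) = 235.18 - 18.14 = 217.04
(5) 1.35(235.18) + 1.6(129.46) = 317.49 + 207.14 = 524.63
Maximum is from combination 5.

524.63 kN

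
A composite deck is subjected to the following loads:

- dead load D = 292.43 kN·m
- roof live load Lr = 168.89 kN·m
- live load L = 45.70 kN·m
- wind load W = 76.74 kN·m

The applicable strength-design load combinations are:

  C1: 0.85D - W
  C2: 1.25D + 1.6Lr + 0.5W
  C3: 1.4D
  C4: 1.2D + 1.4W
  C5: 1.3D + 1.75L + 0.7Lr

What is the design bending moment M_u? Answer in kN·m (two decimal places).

C1: 0.85(292.43) - 1.0(76.74) = 248.57 - 76.74 = 171.83
C2: 1.25(292.43) + 1.6(168.89) + 0.5(76.74) = 365.54 + 270.22 + 38.37 = 674.13
C3: 1.4(292.43) = 409.40
C4: 1.2(292.43) + 1.4(76.74) = 458.35
C5: 1.3(292.43) + 1.75(45.70) + 0.7(168.89) = 380.16 + 79.98 + 118.22 = 578.36
Combination 2 governs: M_u = 674.13 kN·m.

674.13 kN·m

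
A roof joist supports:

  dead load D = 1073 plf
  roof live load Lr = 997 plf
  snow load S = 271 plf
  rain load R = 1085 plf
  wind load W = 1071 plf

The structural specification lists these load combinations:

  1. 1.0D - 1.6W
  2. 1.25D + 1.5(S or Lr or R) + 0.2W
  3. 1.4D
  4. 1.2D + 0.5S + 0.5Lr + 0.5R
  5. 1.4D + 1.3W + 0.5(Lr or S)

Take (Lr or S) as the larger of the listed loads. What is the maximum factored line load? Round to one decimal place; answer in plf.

(S or Lr or R) → R = 1085 plf; (Lr or S) → Lr = 997 plf.
1. 1.0(1073) - 1.6(1071) = -640.6
2. 1.25(1073) + 1.5(1085) + 0.2(1071) = 3183.0
3. 1.4(1073) = 1502.2
4. 1.2(1073) + 0.5(271) + 0.5(997) + 0.5(1085) = 2464.1
5. 1.4(1073) + 1.3(1071) + 0.5(997) = 3393.0
The controlling combination is 5, giving 3393.0 plf.

3393.0 plf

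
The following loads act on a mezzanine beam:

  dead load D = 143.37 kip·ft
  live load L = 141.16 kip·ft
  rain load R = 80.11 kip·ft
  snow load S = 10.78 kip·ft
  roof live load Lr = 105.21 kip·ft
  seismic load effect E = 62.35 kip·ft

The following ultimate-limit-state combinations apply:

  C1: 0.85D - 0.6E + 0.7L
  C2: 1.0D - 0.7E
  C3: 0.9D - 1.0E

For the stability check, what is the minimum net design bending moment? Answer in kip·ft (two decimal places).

66.68 kip·ft

C1: 0.85(143.37) - 0.6(62.35) + 0.7(141.16) = 183.27
C2: 1.0(143.37) - 0.7(62.35) = 99.73
C3: 0.9(143.37) - 1.0(62.35) = 129.03 - 62.35 = 66.68
Combination 3 gives the minimum: 66.68 kip·ft.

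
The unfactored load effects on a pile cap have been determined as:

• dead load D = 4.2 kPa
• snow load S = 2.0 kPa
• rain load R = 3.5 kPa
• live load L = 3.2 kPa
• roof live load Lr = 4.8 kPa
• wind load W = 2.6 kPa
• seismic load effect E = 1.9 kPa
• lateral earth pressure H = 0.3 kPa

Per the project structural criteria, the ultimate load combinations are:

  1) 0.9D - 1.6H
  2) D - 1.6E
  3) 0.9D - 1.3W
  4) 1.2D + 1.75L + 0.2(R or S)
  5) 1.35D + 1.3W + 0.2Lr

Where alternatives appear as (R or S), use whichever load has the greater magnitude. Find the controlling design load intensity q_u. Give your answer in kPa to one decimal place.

(R or S) → R = 3.5 kPa.
1) 0.9(4.2) - 1.6(0.3) = 3.3
2) 1.0(4.2) - 1.6(1.9) = 1.2
3) 0.9(4.2) - 1.3(2.6) = 0.4
4) 1.2(4.2) + 1.75(3.2) + 0.2(3.5) = 11.3
5) 1.35(4.2) + 1.3(2.6) + 0.2(4.8) = 10.0
Maximum is from combination 4.

11.3 kPa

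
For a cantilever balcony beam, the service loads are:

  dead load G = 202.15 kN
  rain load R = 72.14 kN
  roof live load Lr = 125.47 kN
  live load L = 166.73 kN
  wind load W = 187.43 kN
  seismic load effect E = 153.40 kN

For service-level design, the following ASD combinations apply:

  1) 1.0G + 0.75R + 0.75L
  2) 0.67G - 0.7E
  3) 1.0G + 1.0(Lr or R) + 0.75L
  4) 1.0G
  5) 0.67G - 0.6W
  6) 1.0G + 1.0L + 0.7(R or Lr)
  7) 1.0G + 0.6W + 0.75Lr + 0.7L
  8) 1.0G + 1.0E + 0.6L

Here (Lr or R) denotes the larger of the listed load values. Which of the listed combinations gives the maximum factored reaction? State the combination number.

(Lr or R) → Lr = 125.47 kN; (R or Lr) → Lr = 125.47 kN.
1) 1.0(202.15) + 0.75(72.14) + 0.75(166.73) = 381.30
2) 0.67(202.15) - 0.7(153.40) = 135.44 - 107.38 = 28.06
3) 1.0(202.15) + 1.0(125.47) + 0.75(166.73) = 202.15 + 125.47 + 125.05 = 452.67
4) 1.0(202.15) = 202.15
5) 0.67(202.15) - 0.6(187.43) = 135.44 - 112.46 = 22.98
6) 1.0(202.15) + 1.0(166.73) + 0.7(125.47) = 202.15 + 166.73 + 87.83 = 456.71
7) 1.0(202.15) + 0.6(187.43) + 0.75(125.47) + 0.7(166.73) = 202.15 + 112.46 + 94.10 + 116.71 = 525.42
8) 1.0(202.15) + 1.0(153.40) + 0.6(166.73) = 202.15 + 153.40 + 100.04 = 455.59
The largest value is 525.42 kN from combination 7.

Combination 7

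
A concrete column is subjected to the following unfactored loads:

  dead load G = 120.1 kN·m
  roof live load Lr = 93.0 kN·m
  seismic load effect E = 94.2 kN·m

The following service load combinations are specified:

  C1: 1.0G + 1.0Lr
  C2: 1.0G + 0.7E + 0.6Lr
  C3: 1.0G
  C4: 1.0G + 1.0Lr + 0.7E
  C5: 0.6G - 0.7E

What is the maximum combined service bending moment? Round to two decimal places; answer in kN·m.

C1: 1.0(120.1) + 1.0(93.0) = 213.10
C2: 1.0(120.1) + 0.7(94.2) + 0.6(93.0) = 241.84
C3: 1.0(120.1) = 120.10
C4: 1.0(120.1) + 1.0(93.0) + 0.7(94.2) = 279.04
C5: 0.6(120.1) - 0.7(94.2) = 6.12
Maximum is from combination 4.

279.04 kN·m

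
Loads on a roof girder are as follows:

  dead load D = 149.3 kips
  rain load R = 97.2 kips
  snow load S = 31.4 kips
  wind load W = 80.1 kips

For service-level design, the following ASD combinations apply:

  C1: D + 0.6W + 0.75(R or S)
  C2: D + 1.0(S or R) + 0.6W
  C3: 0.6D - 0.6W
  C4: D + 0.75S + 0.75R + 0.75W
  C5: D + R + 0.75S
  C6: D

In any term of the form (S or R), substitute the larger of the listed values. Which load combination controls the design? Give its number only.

(R or S) → R = 97.2 kips; (S or R) → R = 97.2 kips.
C1: 1.0(149.3) + 0.6(80.1) + 0.75(97.2) = 149.3 + 48.1 + 72.9 = 270.3
C2: 1.0(149.3) + 1.0(97.2) + 0.6(80.1) = 149.3 + 97.2 + 48.1 = 294.6
C3: 0.6(149.3) - 0.6(80.1) = 89.6 - 48.1 = 41.5
C4: 1.0(149.3) + 0.75(31.4) + 0.75(97.2) + 0.75(80.1) = 305.8
C5: 1.0(149.3) + 1.0(97.2) + 0.75(31.4) = 149.3 + 97.2 + 23.6 = 270.1
C6: 1.0(149.3) = 149.3
The largest value is 305.8 kips from combination 4.

Combination 4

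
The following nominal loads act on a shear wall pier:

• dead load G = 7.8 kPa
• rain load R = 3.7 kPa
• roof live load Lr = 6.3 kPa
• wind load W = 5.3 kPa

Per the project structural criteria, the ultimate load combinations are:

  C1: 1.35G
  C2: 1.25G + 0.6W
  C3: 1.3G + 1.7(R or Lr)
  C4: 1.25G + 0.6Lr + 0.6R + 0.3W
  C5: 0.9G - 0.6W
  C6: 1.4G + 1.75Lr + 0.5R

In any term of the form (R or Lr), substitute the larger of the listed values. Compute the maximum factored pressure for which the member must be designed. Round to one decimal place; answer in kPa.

(R or Lr) → Lr = 6.3 kPa.
C1: 1.35(7.8) = 10.5
C2: 1.25(7.8) + 0.6(5.3) = 12.9
C3: 1.3(7.8) + 1.7(6.3) = 20.9
C4: 1.25(7.8) + 0.6(6.3) + 0.6(3.7) + 0.3(5.3) = 17.3
C5: 0.9(7.8) - 0.6(5.3) = 7.0 - 3.2 = 3.8
C6: 1.4(7.8) + 1.75(6.3) + 0.5(3.7) = 10.9 + 11.0 + 1.9 = 23.8
Combination 6 governs: p_u = 23.8 kPa.

23.8 kPa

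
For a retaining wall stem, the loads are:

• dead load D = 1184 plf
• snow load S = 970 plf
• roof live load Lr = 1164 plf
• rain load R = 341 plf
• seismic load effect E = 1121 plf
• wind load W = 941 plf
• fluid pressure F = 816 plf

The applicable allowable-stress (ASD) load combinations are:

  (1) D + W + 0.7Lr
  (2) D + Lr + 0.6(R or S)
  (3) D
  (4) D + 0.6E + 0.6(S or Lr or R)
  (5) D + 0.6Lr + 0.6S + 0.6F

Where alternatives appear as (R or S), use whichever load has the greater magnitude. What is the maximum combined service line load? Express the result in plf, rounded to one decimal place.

(R or S) → S = 970 plf; (S or Lr or R) → Lr = 1164 plf.
(1) 1.0(1184) + 1.0(941) + 0.7(1164) = 1184.0 + 941.0 + 814.8 = 2939.8
(2) 1.0(1184) + 1.0(1164) + 0.6(970) = 1184.0 + 1164.0 + 582.0 = 2930.0
(3) 1.0(1184) = 1184.0
(4) 1.0(1184) + 0.6(1121) + 0.6(1164) = 1184.0 + 672.6 + 698.4 = 2555.0
(5) 1.0(1184) + 0.6(1164) + 0.6(970) + 0.6(816) = 1184.0 + 698.4 + 582.0 + 489.6 = 2954.0
Maximum is from combination 5.

2954.0 plf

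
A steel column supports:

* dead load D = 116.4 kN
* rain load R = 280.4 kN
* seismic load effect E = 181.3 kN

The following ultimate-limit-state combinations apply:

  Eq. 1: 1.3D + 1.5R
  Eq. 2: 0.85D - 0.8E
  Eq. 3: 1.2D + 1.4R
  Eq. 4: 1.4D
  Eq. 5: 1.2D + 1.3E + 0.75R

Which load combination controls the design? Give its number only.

Eq. 1: 1.3(116.4) + 1.5(280.4) = 151.3 + 420.6 = 571.9
Eq. 2: 0.85(116.4) - 0.8(181.3) = 98.9 - 145.0 = -46.1
Eq. 3: 1.2(116.4) + 1.4(280.4) = 532.2
Eq. 4: 1.4(116.4) = 163.0
Eq. 5: 1.2(116.4) + 1.3(181.3) + 0.75(280.4) = 139.7 + 235.7 + 210.3 = 585.7
The largest value is 585.7 kN from combination 5.

Combination 5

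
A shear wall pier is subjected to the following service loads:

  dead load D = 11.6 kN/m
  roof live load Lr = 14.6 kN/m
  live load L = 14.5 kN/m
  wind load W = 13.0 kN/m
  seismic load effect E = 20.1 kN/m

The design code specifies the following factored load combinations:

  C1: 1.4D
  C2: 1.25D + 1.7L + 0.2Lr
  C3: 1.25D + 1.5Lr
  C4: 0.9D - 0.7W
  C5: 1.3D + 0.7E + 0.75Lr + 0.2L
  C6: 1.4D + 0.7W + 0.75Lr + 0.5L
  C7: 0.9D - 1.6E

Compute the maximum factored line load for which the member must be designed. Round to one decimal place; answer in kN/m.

43.5 kN/m

C1: 1.4(11.6) = 16.2
C2: 1.25(11.6) + 1.7(14.5) + 0.2(14.6) = 14.5 + 24.7 + 2.9 = 42.1
C3: 1.25(11.6) + 1.5(14.6) = 14.5 + 21.9 = 36.4
C4: 0.9(11.6) - 0.7(13.0) = 10.4 - 9.1 = 1.3
C5: 1.3(11.6) + 0.7(20.1) + 0.75(14.6) + 0.2(14.5) = 43.0
C6: 1.4(11.6) + 0.7(13.0) + 0.75(14.6) + 0.5(14.5) = 43.5
C7: 0.9(11.6) - 1.6(20.1) = -21.7
Maximum is from combination 6.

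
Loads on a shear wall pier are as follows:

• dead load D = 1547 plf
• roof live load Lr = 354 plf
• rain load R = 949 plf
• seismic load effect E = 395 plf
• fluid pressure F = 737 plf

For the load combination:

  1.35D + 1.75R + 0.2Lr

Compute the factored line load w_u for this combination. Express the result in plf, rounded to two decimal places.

3820.00 plf

1.35(1547) + 1.75(949) + 0.2(354) = 2088.45 + 1660.75 + 70.80 = 3820.00
w_u = 3820.00 plf.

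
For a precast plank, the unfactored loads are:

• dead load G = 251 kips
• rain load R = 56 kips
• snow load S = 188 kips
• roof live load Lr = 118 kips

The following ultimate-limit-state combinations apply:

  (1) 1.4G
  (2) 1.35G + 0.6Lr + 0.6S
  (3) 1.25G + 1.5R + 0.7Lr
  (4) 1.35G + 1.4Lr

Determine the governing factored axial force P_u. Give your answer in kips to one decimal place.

522.5 kips

(1) 1.4(251) = 351.4
(2) 1.35(251) + 0.6(118) + 0.6(188) = 338.9 + 70.8 + 112.8 = 522.5
(3) 1.25(251) + 1.5(56) + 0.7(118) = 313.8 + 84.0 + 82.6 = 480.4
(4) 1.35(251) + 1.4(118) = 338.9 + 165.2 = 504.1
Maximum is from combination 2.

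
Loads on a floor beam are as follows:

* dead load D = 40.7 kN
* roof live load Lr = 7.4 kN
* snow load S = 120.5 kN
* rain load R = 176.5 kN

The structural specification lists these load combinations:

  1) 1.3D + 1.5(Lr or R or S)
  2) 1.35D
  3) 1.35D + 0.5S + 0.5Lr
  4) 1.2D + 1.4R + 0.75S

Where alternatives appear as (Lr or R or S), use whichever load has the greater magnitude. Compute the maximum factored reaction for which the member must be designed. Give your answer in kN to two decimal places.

(Lr or R or S) → R = 176.5 kN.
1) 1.3(40.7) + 1.5(176.5) = 52.91 + 264.75 = 317.66
2) 1.35(40.7) = 54.95
3) 1.35(40.7) + 0.5(120.5) + 0.5(7.4) = 54.95 + 60.25 + 3.70 = 118.90
4) 1.2(40.7) + 1.4(176.5) + 0.75(120.5) = 48.84 + 247.10 + 90.38 = 386.32
Combination 4 governs: V_u = 386.32 kN.

386.32 kN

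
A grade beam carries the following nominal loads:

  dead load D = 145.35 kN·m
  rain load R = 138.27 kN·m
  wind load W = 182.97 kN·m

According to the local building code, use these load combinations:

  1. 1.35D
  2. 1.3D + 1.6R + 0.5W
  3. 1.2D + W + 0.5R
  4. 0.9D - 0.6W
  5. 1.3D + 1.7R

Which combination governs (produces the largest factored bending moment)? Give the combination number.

Combination 2

1. 1.35(145.35) = 196.22
2. 1.3(145.35) + 1.6(138.27) + 0.5(182.97) = 501.67
3. 1.2(145.35) + 1.0(182.97) + 0.5(138.27) = 426.53
4. 0.9(145.35) - 0.6(182.97) = 21.03
5. 1.3(145.35) + 1.7(138.27) = 424.01
The largest value is 501.67 kN·m from combination 2.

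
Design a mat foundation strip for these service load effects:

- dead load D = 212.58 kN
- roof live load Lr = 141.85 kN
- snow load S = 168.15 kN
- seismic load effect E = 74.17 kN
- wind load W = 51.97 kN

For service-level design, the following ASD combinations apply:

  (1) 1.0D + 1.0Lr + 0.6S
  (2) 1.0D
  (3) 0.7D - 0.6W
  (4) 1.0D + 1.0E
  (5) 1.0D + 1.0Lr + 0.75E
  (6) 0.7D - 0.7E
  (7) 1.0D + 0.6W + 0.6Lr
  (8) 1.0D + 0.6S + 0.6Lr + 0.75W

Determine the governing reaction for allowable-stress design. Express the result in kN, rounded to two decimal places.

(1) 1.0(212.58) + 1.0(141.85) + 0.6(168.15) = 212.58 + 141.85 + 100.89 = 455.32
(2) 1.0(212.58) = 212.58
(3) 0.7(212.58) - 0.6(51.97) = 117.62
(4) 1.0(212.58) + 1.0(74.17) = 212.58 + 74.17 = 286.75
(5) 1.0(212.58) + 1.0(141.85) + 0.75(74.17) = 212.58 + 141.85 + 55.63 = 410.06
(6) 0.7(212.58) - 0.7(74.17) = 148.81 - 51.92 = 96.89
(7) 1.0(212.58) + 0.6(51.97) + 0.6(141.85) = 212.58 + 31.18 + 85.11 = 328.87
(8) 1.0(212.58) + 0.6(168.15) + 0.6(141.85) + 0.75(51.97) = 212.58 + 100.89 + 85.11 + 38.98 = 437.56
Combination 1 governs: V = 455.32 kN.

455.32 kN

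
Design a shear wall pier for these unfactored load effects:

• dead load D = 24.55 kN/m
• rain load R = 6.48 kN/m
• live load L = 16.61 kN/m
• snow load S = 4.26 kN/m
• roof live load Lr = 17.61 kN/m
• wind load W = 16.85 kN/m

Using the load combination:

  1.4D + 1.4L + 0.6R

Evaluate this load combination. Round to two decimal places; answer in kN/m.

61.51 kN/m

1.4(24.55) + 1.4(16.61) + 0.6(6.48) = 34.37 + 23.25 + 3.89 = 61.51
w_u = 61.51 kN/m.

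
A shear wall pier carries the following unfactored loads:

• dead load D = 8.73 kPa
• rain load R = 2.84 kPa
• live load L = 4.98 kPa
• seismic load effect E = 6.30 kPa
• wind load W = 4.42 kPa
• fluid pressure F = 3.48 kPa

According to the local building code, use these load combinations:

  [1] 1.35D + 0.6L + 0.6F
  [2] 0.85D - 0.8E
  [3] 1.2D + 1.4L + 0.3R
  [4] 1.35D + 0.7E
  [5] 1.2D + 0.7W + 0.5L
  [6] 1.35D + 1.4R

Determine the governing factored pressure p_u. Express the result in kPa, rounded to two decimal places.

[1] 1.35(8.73) + 0.6(4.98) + 0.6(3.48) = 16.86
[2] 0.85(8.73) - 0.8(6.30) = 2.38
[3] 1.2(8.73) + 1.4(4.98) + 0.3(2.84) = 18.30
[4] 1.35(8.73) + 0.7(6.30) = 16.20
[5] 1.2(8.73) + 0.7(4.42) + 0.5(4.98) = 16.06
[6] 1.35(8.73) + 1.4(2.84) = 15.76
Combination 3 governs: p_u = 18.30 kPa.

18.30 kPa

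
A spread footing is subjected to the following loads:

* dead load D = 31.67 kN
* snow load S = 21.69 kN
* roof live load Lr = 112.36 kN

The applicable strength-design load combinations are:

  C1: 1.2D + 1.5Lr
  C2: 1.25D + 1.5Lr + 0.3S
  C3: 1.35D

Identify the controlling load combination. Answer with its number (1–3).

Combination 2

C1: 1.2(31.67) + 1.5(112.36) = 206.54
C2: 1.25(31.67) + 1.5(112.36) + 0.3(21.69) = 214.63
C3: 1.35(31.67) = 42.75
The largest value is 214.63 kN from combination 2.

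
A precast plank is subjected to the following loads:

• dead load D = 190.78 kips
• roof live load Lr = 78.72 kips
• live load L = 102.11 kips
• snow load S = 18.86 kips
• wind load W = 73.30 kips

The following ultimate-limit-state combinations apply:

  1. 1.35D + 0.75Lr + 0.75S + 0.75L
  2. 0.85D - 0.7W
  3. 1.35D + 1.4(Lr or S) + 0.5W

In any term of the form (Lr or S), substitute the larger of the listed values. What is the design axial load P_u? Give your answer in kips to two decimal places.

(Lr or S) → Lr = 78.72 kips.
1. 1.35(190.78) + 0.75(78.72) + 0.75(18.86) + 0.75(102.11) = 407.32
2. 0.85(190.78) - 0.7(73.30) = 110.85
3. 1.35(190.78) + 1.4(78.72) + 0.5(73.30) = 404.41
Combination 1 governs: P_u = 407.32 kips.

407.32 kips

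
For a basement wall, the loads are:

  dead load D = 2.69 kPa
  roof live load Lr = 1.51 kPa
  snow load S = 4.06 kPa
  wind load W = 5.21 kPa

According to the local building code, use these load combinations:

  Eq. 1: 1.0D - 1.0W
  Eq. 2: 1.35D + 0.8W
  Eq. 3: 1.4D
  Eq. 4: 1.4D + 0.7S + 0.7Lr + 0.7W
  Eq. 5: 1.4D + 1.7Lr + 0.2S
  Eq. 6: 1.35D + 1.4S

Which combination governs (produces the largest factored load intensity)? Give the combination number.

Combination 4

Eq. 1: 1.0(2.69) - 1.0(5.21) = -2.52
Eq. 2: 1.35(2.69) + 0.8(5.21) = 7.80
Eq. 3: 1.4(2.69) = 3.77
Eq. 4: 1.4(2.69) + 0.7(4.06) + 0.7(1.51) + 0.7(5.21) = 11.31
Eq. 5: 1.4(2.69) + 1.7(1.51) + 0.2(4.06) = 7.15
Eq. 6: 1.35(2.69) + 1.4(4.06) = 9.32
The largest value is 11.31 kPa from combination 4.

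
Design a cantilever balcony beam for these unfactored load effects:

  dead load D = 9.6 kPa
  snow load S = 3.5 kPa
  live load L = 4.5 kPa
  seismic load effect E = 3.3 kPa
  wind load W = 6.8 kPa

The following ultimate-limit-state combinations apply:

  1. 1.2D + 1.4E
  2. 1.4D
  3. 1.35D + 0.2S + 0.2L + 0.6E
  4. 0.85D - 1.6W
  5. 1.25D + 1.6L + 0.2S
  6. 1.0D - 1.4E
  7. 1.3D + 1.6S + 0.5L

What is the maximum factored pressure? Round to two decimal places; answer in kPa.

20.33 kPa

1. 1.2(9.6) + 1.4(3.3) = 16.14
2. 1.4(9.6) = 13.44
3. 1.35(9.6) + 0.2(3.5) + 0.2(4.5) + 0.6(3.3) = 16.54
4. 0.85(9.6) - 1.6(6.8) = -2.72
5. 1.25(9.6) + 1.6(4.5) + 0.2(3.5) = 19.90
6. 1.0(9.6) - 1.4(3.3) = 4.98
7. 1.3(9.6) + 1.6(3.5) + 0.5(4.5) = 20.33
Combination 7 governs: p_u = 20.33 kPa.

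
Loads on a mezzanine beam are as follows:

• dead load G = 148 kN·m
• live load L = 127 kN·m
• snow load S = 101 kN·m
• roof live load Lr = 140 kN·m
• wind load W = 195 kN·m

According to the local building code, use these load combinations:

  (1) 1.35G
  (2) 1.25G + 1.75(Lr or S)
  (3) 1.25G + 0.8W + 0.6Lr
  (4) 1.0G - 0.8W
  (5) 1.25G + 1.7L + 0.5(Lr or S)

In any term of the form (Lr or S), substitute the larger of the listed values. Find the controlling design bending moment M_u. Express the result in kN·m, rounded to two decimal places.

(Lr or S) → Lr = 140 kN·m.
(1) 1.35(148) = 199.80
(2) 1.25(148) + 1.75(140) = 185.00 + 245.00 = 430.00
(3) 1.25(148) + 0.8(195) + 0.6(140) = 185.00 + 156.00 + 84.00 = 425.00
(4) 1.0(148) - 0.8(195) = 148.00 - 156.00 = -8.00
(5) 1.25(148) + 1.7(127) + 0.5(140) = 185.00 + 215.90 + 70.00 = 470.90
Maximum is from combination 5.

470.90 kN·m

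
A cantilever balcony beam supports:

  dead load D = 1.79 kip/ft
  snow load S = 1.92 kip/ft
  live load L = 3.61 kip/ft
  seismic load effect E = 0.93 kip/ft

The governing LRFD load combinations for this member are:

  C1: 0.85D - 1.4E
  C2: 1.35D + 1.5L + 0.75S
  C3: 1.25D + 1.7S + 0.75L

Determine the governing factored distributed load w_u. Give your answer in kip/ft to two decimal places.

C1: 0.85(1.79) - 1.4(0.93) = 1.52 - 1.30 = 0.22
C2: 1.35(1.79) + 1.5(3.61) + 0.75(1.92) = 9.27
C3: 1.25(1.79) + 1.7(1.92) + 0.75(3.61) = 2.24 + 3.26 + 2.71 = 8.21
Combination 2 governs: w_u = 9.27 kip/ft.

9.27 kip/ft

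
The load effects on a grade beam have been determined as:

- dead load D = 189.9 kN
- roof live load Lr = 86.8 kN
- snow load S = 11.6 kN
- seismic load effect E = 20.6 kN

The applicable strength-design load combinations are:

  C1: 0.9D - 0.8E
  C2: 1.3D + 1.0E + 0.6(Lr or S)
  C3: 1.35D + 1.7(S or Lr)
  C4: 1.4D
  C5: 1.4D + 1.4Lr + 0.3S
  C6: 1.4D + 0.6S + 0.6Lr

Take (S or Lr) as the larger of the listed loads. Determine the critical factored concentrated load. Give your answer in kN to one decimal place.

(Lr or S) → Lr = 86.8 kN; (S or Lr) → Lr = 86.8 kN.
C1: 0.9(189.9) - 0.8(20.6) = 170.9 - 16.5 = 154.4
C2: 1.3(189.9) + 1.0(20.6) + 0.6(86.8) = 246.9 + 20.6 + 52.1 = 319.6
C3: 1.35(189.9) + 1.7(86.8) = 403.9
C4: 1.4(189.9) = 265.9
C5: 1.4(189.9) + 1.4(86.8) + 0.3(11.6) = 265.9 + 121.5 + 3.5 = 390.9
C6: 1.4(189.9) + 0.6(11.6) + 0.6(86.8) = 324.9
The controlling combination is 3, giving 403.9 kN.

403.9 kN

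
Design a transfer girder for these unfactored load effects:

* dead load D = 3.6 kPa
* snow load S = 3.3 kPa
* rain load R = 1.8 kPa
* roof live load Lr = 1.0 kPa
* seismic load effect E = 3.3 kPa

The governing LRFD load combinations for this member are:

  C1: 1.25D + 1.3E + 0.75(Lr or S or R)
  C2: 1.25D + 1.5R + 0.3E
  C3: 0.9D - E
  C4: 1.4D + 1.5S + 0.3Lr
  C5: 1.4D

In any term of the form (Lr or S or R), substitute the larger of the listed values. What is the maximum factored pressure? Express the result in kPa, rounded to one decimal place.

11.3 kPa

(Lr or S or R) → S = 3.3 kPa.
C1: 1.25(3.6) + 1.3(3.3) + 0.75(3.3) = 4.5 + 4.3 + 2.5 = 11.3
C2: 1.25(3.6) + 1.5(1.8) + 0.3(3.3) = 4.5 + 2.7 + 1.0 = 8.2
C3: 0.9(3.6) - 1.0(3.3) = 3.2 - 3.3 = -0.1
C4: 1.4(3.6) + 1.5(3.3) + 0.3(1.0) = 5.0 + 5.0 + 0.3 = 10.3
C5: 1.4(3.6) = 5.0
Maximum is from combination 1.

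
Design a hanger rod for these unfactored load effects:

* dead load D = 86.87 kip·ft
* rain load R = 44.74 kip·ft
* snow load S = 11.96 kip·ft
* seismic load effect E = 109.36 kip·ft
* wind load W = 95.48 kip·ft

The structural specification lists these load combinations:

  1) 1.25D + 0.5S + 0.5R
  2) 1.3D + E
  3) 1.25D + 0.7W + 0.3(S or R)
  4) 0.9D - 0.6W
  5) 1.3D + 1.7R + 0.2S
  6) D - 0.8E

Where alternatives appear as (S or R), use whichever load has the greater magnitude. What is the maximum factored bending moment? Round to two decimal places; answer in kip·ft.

(S or R) → R = 44.74 kip·ft.
1) 1.25(86.87) + 0.5(11.96) + 0.5(44.74) = 136.94
2) 1.3(86.87) + 1.0(109.36) = 222.29
3) 1.25(86.87) + 0.7(95.48) + 0.3(44.74) = 188.85
4) 0.9(86.87) - 0.6(95.48) = 20.90
5) 1.3(86.87) + 1.7(44.74) + 0.2(11.96) = 191.38
6) 1.0(86.87) - 0.8(109.36) = -0.62
Maximum is from combination 2.

222.29 kip·ft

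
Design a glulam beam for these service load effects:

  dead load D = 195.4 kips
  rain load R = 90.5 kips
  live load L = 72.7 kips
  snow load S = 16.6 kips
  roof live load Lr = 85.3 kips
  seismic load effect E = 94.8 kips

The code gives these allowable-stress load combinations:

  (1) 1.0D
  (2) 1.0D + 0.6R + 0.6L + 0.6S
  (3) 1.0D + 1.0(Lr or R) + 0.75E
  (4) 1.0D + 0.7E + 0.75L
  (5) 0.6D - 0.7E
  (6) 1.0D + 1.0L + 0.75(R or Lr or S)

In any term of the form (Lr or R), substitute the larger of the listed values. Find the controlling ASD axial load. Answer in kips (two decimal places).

(Lr or R) → R = 90.5 kips; (R or Lr or S) → R = 90.5 kips.
(1) 1.0(195.4) = 195.40
(2) 1.0(195.4) + 0.6(90.5) + 0.6(72.7) + 0.6(16.6) = 303.28
(3) 1.0(195.4) + 1.0(90.5) + 0.75(94.8) = 357.00
(4) 1.0(195.4) + 0.7(94.8) + 0.75(72.7) = 316.29
(5) 0.6(195.4) - 0.7(94.8) = 50.88
(6) 1.0(195.4) + 1.0(72.7) + 0.75(90.5) = 335.98
The controlling combination is 3, giving 357.00 kips.

357.00 kips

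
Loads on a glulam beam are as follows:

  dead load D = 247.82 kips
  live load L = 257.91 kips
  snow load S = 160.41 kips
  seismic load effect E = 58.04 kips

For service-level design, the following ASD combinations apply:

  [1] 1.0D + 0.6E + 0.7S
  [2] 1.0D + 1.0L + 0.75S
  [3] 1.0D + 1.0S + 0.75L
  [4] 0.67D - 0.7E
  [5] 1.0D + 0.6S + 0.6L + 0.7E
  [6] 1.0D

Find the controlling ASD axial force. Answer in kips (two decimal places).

[1] 1.0(247.82) + 0.6(58.04) + 0.7(160.41) = 394.93
[2] 1.0(247.82) + 1.0(257.91) + 0.75(160.41) = 626.04
[3] 1.0(247.82) + 1.0(160.41) + 0.75(257.91) = 601.66
[4] 0.67(247.82) - 0.7(58.04) = 125.41
[5] 1.0(247.82) + 0.6(160.41) + 0.6(257.91) + 0.7(58.04) = 539.44
[6] 1.0(247.82) = 247.82
Maximum is from combination 2.

626.04 kips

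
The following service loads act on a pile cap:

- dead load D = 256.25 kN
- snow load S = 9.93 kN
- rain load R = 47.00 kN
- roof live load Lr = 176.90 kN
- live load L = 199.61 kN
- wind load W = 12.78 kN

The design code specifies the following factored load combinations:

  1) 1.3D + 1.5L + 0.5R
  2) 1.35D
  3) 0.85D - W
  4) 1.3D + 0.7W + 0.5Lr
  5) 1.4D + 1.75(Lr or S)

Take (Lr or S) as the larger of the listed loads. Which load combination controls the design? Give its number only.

(Lr or S) → Lr = 176.90 kN.
1) 1.3(256.25) + 1.5(199.61) + 0.5(47.00) = 656.04
2) 1.35(256.25) = 345.94
3) 0.85(256.25) - 1.0(12.78) = 217.81 - 12.78 = 205.03
4) 1.3(256.25) + 0.7(12.78) + 0.5(176.90) = 430.52
5) 1.4(256.25) + 1.75(176.90) = 358.75 + 309.58 = 668.33
The largest value is 668.33 kN from combination 5.

Combination 5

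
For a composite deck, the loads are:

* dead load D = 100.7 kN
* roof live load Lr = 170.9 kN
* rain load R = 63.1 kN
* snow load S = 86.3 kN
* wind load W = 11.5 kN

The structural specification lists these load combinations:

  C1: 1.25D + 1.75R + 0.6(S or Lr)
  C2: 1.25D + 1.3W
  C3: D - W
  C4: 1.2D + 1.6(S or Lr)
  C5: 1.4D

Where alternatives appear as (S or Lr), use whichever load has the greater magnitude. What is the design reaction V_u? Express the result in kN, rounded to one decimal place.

(S or Lr) → Lr = 170.9 kN.
C1: 1.25(100.7) + 1.75(63.1) + 0.6(170.9) = 338.8
C2: 1.25(100.7) + 1.3(11.5) = 140.8
C3: 1.0(100.7) - 1.0(11.5) = 89.2
C4: 1.2(100.7) + 1.6(170.9) = 394.3
C5: 1.4(100.7) = 141.0
Maximum is from combination 4.

394.3 kN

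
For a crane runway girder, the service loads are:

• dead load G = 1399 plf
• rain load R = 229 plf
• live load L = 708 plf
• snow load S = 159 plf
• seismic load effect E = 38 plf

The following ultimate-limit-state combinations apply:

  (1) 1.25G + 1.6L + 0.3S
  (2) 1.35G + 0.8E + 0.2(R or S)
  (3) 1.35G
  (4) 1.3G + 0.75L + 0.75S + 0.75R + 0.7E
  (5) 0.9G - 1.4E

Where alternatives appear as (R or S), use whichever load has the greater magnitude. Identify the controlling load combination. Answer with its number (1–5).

(R or S) → R = 229 plf.
(1) 1.25(1399) + 1.6(708) + 0.3(159) = 1748.75 + 1132.80 + 47.70 = 2929.25
(2) 1.35(1399) + 0.8(38) + 0.2(229) = 1888.65 + 30.40 + 45.80 = 1964.85
(3) 1.35(1399) = 1888.65
(4) 1.3(1399) + 0.75(708) + 0.75(159) + 0.75(229) + 0.7(38) = 1818.70 + 531.00 + 119.25 + 171.75 + 26.60 = 2667.30
(5) 0.9(1399) - 1.4(38) = 1259.10 - 53.20 = 1205.90
The largest value is 2929.25 plf from combination 1.

Combination 1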